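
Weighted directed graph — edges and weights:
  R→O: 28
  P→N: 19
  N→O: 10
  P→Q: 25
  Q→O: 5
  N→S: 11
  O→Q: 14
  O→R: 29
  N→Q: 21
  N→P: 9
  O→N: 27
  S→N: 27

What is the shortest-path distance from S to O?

Candidate routes:
S - N - P - Q - O: 27 + 9 + 25 + 5 = 66
S - N - O: 27 + 10 = 37
S - N - Q - O: 27 + 21 + 5 = 53
Best route has total 37.

37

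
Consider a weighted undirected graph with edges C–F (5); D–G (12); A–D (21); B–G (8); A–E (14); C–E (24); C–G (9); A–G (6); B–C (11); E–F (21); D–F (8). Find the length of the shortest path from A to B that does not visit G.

Candidate routes:
A -> D -> F -> E -> C -> B: 21 + 8 + 21 + 24 + 11 = 85
A -> E -> C -> B: 14 + 24 + 11 = 49
A -> E -> F -> C -> B: 14 + 21 + 5 + 11 = 51
A -> D -> F -> C -> B: 21 + 8 + 5 + 11 = 45
Shortest: 45.

45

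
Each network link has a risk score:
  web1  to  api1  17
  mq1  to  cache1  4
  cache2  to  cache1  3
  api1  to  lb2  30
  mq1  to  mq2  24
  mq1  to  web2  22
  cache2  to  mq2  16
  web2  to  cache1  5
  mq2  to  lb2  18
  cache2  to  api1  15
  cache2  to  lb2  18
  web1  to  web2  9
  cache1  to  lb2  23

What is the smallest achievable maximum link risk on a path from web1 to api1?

15

Checking several routes:
web1 - api1: max(17) = 17
web1 - web2 - cache1 - cache2 - api1: max(9, 5, 3, 15) = 15
web1 - web2 - mq1 - cache1 - lb2 - mq2 - cache2 - api1: max(9, 22, 4, 23, 18, 16, 15) = 23
web1 - web2 - mq1 - cache1 - lb2 - cache2 - api1: max(9, 22, 4, 23, 18, 15) = 23
web1 - web2 - mq1 - cache1 - cache2 - api1: max(9, 22, 4, 3, 15) = 22
web1 - web2 - cache1 - lb2 - cache2 - api1: max(9, 5, 23, 18, 15) = 23
Smallest bottleneck: 15.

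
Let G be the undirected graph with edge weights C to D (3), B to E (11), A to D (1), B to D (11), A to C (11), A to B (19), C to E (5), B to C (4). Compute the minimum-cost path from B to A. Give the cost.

Checking several routes:
B → D → A: 11 + 1 = 12
B → C → A: 4 + 11 = 15
B → C → D → A: 4 + 3 + 1 = 8
The minimum is 8.

8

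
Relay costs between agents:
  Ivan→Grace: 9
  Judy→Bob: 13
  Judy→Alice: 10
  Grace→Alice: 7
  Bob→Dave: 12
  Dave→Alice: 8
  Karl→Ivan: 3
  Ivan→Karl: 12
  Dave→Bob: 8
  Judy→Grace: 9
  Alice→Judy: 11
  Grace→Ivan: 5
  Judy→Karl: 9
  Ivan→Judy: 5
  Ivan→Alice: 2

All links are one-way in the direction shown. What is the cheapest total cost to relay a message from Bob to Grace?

Paths from Bob to Grace:
Bob→Dave→Alice→Judy→Grace: 12 + 8 + 11 + 9 = 40
Bob→Dave→Alice→Judy→Karl→Ivan→Grace: 12 + 8 + 11 + 9 + 3 + 9 = 52
Best route has total 40.

40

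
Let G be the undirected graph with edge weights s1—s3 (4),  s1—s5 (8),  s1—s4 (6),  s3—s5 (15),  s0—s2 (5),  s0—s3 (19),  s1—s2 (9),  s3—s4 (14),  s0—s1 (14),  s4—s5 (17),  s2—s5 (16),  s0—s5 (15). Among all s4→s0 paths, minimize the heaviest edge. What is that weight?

A few of the s4→s0 routes:
s4 → s3 → s1 → s2 → s0: max(14, 4, 9, 5) = 14
s4 → s1 → s0: max(6, 14) = 14
s4 → s1 → s2 → s0: max(6, 9, 5) = 9
s4 → s3 → s1 → s0: max(14, 4, 14) = 14
The minimum achievable maximum is 9.

9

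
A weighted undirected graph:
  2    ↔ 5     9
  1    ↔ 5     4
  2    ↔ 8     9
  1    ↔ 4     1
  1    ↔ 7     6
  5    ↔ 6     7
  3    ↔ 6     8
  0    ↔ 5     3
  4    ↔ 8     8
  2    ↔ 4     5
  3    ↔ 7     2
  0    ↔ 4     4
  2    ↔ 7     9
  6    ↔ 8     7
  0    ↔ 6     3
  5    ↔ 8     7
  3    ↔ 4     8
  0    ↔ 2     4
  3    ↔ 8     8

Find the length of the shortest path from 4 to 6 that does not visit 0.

Some routes from 4 to 6 avoiding 0:
4 → 8 → 6: 8 + 7 = 15
4 → 1 → 5 → 8 → 6: 1 + 4 + 7 + 7 = 19
4 → 2 → 5 → 6: 5 + 9 + 7 = 21
4 → 1 → 7 → 3 → 6: 1 + 6 + 2 + 8 = 17
4 → 1 → 5 → 6: 1 + 4 + 7 = 12
4 → 3 → 6: 8 + 8 = 16
Shortest: 12.

12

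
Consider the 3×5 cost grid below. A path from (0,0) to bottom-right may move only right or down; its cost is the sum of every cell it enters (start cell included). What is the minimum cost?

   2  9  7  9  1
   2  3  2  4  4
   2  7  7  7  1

18

One optimal route is r0c0 -> r1c0 -> r1c1 -> r1c2 -> r1c3 -> r1c4 -> r2c4.
Its cost is 2 + 2 + 3 + 2 + 4 + 4 + 1 = 18.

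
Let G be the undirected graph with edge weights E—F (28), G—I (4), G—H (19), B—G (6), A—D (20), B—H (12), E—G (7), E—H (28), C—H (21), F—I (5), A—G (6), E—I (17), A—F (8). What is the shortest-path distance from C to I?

43

Comparing a few candidate routes:
C → H → E → G → I: 21 + 28 + 7 + 4 = 60
C → H → G → I: 21 + 19 + 4 = 44
C → H → B → G → I: 21 + 12 + 6 + 4 = 43
C → H → B → G → A → F → I: 21 + 12 + 6 + 6 + 8 + 5 = 58
C → H → G → A → F → I: 21 + 19 + 6 + 8 + 5 = 59
C → H → B → G → E → I: 21 + 12 + 6 + 7 + 17 = 63
The minimum is 43.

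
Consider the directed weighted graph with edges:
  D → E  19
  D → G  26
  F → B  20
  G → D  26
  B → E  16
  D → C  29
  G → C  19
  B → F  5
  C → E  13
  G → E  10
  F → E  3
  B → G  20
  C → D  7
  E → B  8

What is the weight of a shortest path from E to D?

Candidate routes:
E→B→G→D: 8 + 20 + 26 = 54
E→B→G→C→D: 8 + 20 + 19 + 7 = 54
Best route has total 54.

54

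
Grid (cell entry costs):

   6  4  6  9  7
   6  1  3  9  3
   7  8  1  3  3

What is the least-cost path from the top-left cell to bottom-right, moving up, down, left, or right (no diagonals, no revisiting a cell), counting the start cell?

Path (0,0) -> (0,1) -> (1,1) -> (1,2) -> (2,2) -> (2,3) -> (2,4): 6 + 4 + 1 + 3 + 1 + 3 + 3 = 21.

21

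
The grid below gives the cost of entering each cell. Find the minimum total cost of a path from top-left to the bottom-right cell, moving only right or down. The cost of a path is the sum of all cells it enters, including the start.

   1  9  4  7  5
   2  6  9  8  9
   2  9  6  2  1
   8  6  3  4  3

26

Best path: [0,0] -> [1,0] -> [2,0] -> [2,1] -> [2,2] -> [2,3] -> [2,4] -> [3,4]
Cost: 1 + 2 + 2 + 9 + 6 + 2 + 1 + 3 = 26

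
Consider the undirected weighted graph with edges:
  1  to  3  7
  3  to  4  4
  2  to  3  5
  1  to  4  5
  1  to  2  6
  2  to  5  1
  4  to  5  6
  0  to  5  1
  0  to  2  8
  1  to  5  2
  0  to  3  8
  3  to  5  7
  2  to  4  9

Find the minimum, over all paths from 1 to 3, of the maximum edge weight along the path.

5

Checking several routes:
1 - 4 - 3: max(5, 4) = 5
1 - 2 - 5 - 4 - 3: max(6, 1, 6, 4) = 6
1 - 5 - 2 - 3: max(2, 1, 5) = 5
1 - 5 - 4 - 3: max(2, 6, 4) = 6
1 - 4 - 5 - 2 - 3: max(5, 6, 1, 5) = 6
Best route has worst link 5.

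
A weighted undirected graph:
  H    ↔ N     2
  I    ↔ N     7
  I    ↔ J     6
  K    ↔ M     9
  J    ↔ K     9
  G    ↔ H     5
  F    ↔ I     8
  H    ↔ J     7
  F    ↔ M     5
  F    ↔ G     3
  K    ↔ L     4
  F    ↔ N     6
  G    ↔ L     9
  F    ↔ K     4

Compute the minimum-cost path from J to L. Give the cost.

Checking several routes:
J -> H -> G -> L: 7 + 5 + 9 = 21
J -> K -> L: 9 + 4 = 13
J -> H -> G -> F -> K -> L: 7 + 5 + 3 + 4 + 4 = 23
J -> H -> N -> F -> K -> L: 7 + 2 + 6 + 4 + 4 = 23
J -> I -> F -> K -> L: 6 + 8 + 4 + 4 = 22
J -> K -> F -> G -> L: 9 + 4 + 3 + 9 = 25
Best route has total 13.

13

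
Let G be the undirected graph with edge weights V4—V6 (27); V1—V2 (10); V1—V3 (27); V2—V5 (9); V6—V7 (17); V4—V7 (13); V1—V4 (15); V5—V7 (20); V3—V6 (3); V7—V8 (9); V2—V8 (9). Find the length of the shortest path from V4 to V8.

22

Checking several routes:
V4 -> V7 -> V5 -> V2 -> V8: 13 + 20 + 9 + 9 = 51
V4 -> V1 -> V2 -> V8: 15 + 10 + 9 = 34
V4 -> V7 -> V8: 13 + 9 = 22
Best route has total 22.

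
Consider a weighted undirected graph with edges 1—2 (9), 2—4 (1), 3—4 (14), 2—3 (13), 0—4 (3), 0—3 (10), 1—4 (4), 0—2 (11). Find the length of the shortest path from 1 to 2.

5

A few of the 1→2 routes:
1-4-2: 4 + 1 = 5
1-4-0-2: 4 + 3 + 11 = 18
1-2: 9
1-4-0-3-2: 4 + 3 + 10 + 13 = 30
The minimum is 5.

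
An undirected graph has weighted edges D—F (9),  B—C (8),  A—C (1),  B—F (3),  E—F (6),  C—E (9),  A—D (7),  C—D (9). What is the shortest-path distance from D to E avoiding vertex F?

17

Candidate routes:
D-A-C-E: 7 + 1 + 9 = 17
D-C-E: 9 + 9 = 18
Shortest: 17.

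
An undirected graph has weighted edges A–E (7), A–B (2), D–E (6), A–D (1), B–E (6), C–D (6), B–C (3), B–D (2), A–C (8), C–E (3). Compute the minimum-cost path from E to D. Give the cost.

6

Some routes from E to D:
E - C - B - D: 3 + 3 + 2 = 8
E - A - D: 7 + 1 = 8
E - B - D: 6 + 2 = 8
E - D: 6
E - C - D: 3 + 6 = 9
E - B - A - D: 6 + 2 + 1 = 9
Best route has total 6.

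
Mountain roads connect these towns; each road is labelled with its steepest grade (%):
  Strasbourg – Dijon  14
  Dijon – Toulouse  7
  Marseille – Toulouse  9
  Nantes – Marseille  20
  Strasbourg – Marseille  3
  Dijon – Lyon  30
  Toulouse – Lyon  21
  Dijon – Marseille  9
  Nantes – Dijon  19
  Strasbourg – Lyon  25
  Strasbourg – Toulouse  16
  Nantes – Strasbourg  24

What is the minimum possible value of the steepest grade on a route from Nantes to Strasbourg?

19

Comparing a few candidate routes:
Nantes -> Dijon -> Toulouse -> Marseille -> Strasbourg: max(19, 7, 9, 3) = 19
Nantes -> Dijon -> Strasbourg: max(19, 14) = 19
Nantes -> Dijon -> Marseille -> Toulouse -> Strasbourg: max(19, 9, 9, 16) = 19
Nantes -> Dijon -> Toulouse -> Strasbourg: max(19, 7, 16) = 19
Best route has worst link 19%.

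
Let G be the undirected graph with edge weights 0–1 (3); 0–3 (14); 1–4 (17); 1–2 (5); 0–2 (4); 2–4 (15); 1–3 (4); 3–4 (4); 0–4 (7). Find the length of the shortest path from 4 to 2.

Comparing a few candidate routes:
4→0→1→2: 7 + 3 + 5 = 15
4→0→2: 7 + 4 = 11
4→3→1→2: 4 + 4 + 5 = 13
Shortest: 11.

11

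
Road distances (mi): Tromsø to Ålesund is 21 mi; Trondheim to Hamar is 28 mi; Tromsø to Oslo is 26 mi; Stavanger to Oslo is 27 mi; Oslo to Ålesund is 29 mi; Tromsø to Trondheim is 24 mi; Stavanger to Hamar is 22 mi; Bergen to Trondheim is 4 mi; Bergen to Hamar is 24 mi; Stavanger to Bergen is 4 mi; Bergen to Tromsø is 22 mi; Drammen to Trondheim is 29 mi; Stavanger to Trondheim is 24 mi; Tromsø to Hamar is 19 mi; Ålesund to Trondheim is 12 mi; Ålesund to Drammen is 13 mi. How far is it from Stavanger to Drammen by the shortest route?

Checking several routes:
Stavanger→Trondheim→Drammen: 24 + 29 = 53
Stavanger→Bergen→Tromsø→Ålesund→Drammen: 4 + 22 + 21 + 13 = 60
Stavanger→Bergen→Trondheim→Drammen: 4 + 4 + 29 = 37
Stavanger→Bergen→Trondheim→Ålesund→Drammen: 4 + 4 + 12 + 13 = 33
Stavanger→Trondheim→Ålesund→Drammen: 24 + 12 + 13 = 49
The minimum is 33 mi.

33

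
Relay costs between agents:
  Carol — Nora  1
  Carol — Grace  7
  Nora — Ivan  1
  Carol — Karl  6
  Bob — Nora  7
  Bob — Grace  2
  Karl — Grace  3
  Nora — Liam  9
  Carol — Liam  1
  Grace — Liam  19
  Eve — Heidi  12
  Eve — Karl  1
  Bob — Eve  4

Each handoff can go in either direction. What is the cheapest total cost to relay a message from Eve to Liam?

Some routes from Eve to Liam:
Eve -> Karl -> Grace -> Carol -> Liam: 1 + 3 + 7 + 1 = 12
Eve -> Bob -> Nora -> Carol -> Liam: 4 + 7 + 1 + 1 = 13
Eve -> Karl -> Carol -> Liam: 1 + 6 + 1 = 8
Eve -> Bob -> Grace -> Carol -> Liam: 4 + 2 + 7 + 1 = 14
Shortest: 8.

8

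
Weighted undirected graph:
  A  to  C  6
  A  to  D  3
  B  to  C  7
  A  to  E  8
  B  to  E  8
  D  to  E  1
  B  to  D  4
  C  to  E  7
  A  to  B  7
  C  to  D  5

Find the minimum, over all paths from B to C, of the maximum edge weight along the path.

Comparing a few candidate routes:
B → D → A → C: max(4, 3, 6) = 6
B → D → C: max(4, 5) = 5
B → D → E → C: max(4, 1, 7) = 7
The minimum achievable maximum is 5.

5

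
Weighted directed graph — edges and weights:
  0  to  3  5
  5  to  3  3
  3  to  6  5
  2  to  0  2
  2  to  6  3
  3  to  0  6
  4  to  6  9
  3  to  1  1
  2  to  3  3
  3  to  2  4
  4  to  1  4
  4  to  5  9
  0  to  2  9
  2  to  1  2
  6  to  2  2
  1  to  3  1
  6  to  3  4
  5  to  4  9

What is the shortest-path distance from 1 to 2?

Candidate routes:
1-3-6-2: 1 + 5 + 2 = 8
1-3-0-2: 1 + 6 + 9 = 16
1-3-2: 1 + 4 = 5
Shortest: 5.

5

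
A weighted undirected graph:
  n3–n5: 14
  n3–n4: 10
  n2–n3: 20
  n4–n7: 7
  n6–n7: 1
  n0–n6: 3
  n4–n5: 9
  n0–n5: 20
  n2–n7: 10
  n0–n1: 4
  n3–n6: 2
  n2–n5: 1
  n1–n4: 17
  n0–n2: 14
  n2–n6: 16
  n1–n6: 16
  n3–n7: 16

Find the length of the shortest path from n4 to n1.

Some routes from n4 to n1:
n4-n7-n6-n0-n1: 7 + 1 + 3 + 4 = 15
n4-n1: 17
n4-n3-n6-n0-n1: 10 + 2 + 3 + 4 = 19
The minimum is 15.

15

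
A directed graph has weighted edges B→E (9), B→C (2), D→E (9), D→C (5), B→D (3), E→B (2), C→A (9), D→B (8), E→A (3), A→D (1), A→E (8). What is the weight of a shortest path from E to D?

Candidate routes:
E -> A -> D: 3 + 1 = 4
E -> B -> D: 2 + 3 = 5
E -> B -> C -> A -> D: 2 + 2 + 9 + 1 = 14
The minimum is 4.

4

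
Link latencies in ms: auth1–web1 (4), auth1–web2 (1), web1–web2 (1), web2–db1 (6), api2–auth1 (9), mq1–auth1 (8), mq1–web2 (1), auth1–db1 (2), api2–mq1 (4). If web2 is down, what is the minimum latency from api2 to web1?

13

Routes from api2 to web1 avoiding web2:
api2→mq1→auth1→web1: 4 + 8 + 4 = 16
api2→auth1→web1: 9 + 4 = 13
Shortest: 13 ms.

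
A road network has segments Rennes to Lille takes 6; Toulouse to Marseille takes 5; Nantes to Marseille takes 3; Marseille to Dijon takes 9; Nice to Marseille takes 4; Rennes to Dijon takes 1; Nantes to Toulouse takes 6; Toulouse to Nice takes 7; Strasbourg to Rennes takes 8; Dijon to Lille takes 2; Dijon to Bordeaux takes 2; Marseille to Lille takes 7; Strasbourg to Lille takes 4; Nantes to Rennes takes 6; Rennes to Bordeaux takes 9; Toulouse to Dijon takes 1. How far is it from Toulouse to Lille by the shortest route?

Comparing a few candidate routes:
Toulouse - Dijon - Rennes - Lille: 1 + 1 + 6 = 8
Toulouse - Dijon - Lille: 1 + 2 = 3
Toulouse - Marseille - Lille: 5 + 7 = 12
Toulouse - Dijon - Rennes - Strasbourg - Lille: 1 + 1 + 8 + 4 = 14
The minimum is 3.

3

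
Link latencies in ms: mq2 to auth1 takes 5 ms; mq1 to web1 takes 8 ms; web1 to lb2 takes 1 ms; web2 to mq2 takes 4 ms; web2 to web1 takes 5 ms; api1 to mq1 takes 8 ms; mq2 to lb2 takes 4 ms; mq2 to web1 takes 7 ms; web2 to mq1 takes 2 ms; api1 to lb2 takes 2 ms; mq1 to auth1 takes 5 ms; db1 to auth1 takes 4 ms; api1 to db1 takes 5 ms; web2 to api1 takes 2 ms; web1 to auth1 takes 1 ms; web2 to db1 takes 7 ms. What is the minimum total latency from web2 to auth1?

6

Some routes from web2 to auth1:
web2-api1-lb2-web1-auth1: 2 + 2 + 1 + 1 = 6
web2-web1-auth1: 5 + 1 = 6
web2-mq2-auth1: 4 + 5 = 9
web2-mq1-auth1: 2 + 5 = 7
Best route has total 6 ms.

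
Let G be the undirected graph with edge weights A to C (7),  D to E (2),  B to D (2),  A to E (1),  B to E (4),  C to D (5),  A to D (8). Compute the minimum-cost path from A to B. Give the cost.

Routes from A to B:
A → D → B: 8 + 2 = 10
A → C → D → B: 7 + 5 + 2 = 14
A → E → B: 1 + 4 = 5
A → C → D → E → B: 7 + 5 + 2 + 4 = 18
A → D → E → B: 8 + 2 + 4 = 14
A → E → D → B: 1 + 2 + 2 = 5
Shortest: 5.

5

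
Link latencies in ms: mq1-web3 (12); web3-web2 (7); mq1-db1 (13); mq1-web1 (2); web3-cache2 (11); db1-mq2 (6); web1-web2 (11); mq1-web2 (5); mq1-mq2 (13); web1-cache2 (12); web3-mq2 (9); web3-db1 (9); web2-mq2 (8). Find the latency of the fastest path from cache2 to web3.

11

A few of the cache2→web3 routes:
cache2 -> web1 -> mq1 -> web3: 12 + 2 + 12 = 26
cache2 -> web3: 11
cache2 -> web1 -> mq1 -> mq2 -> web3: 12 + 2 + 13 + 9 = 36
cache2 -> web1 -> mq1 -> web2 -> web3: 12 + 2 + 5 + 7 = 26
cache2 -> web1 -> mq1 -> db1 -> web3: 12 + 2 + 13 + 9 = 36
cache2 -> web1 -> web2 -> web3: 12 + 11 + 7 = 30
Shortest: 11 ms.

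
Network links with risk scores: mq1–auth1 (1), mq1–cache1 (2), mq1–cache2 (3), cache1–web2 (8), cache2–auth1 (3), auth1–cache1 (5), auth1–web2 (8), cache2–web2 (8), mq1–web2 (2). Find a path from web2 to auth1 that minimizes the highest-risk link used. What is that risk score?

Comparing a few candidate routes:
web2-cache2-auth1: max(8, 3) = 8
web2-mq1-cache1-auth1: max(2, 2, 5) = 5
web2-cache2-mq1-auth1: max(8, 3, 1) = 8
web2-mq1-cache2-auth1: max(2, 3, 3) = 3
web2-mq1-auth1: max(2, 1) = 2
web2-cache2-mq1-cache1-auth1: max(8, 3, 2, 5) = 8
Smallest bottleneck: 2.

2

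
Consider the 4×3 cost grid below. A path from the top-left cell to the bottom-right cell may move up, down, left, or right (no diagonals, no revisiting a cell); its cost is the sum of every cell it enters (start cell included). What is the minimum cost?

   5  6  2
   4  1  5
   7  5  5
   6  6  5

25

Path r0c0 → r1c0 → r1c1 → r1c2 → r2c2 → r3c2: 5 + 4 + 1 + 5 + 5 + 5 = 25.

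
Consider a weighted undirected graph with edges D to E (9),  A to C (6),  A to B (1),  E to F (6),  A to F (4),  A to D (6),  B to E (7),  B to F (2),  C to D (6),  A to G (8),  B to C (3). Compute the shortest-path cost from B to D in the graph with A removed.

Routes from B to D avoiding A:
B→F→E→D: 2 + 6 + 9 = 17
B→E→D: 7 + 9 = 16
B→C→D: 3 + 6 = 9
Best route has total 9.

9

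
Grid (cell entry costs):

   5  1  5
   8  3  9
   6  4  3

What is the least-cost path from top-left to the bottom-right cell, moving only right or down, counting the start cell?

Path r0c0 → r0c1 → r1c1 → r2c1 → r2c2: 5 + 1 + 3 + 4 + 3 = 16.
For comparison, the top-then-right route costs 23.

16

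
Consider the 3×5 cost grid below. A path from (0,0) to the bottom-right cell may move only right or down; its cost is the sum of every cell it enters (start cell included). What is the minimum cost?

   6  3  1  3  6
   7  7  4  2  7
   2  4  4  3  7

25

Best path: [0,0] -> [0,1] -> [0,2] -> [0,3] -> [1,3] -> [2,3] -> [2,4]
Cost: 6 + 3 + 1 + 3 + 2 + 3 + 7 = 25
(Top row then right column would cost 33.)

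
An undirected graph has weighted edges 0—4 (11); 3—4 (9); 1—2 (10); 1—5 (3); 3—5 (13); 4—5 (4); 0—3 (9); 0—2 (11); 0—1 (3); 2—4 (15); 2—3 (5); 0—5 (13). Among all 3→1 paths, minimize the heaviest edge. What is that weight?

9

Some routes from 3 to 1:
3-0-1: max(9, 3) = 9
3-2-1: max(5, 10) = 10
3-4-5-1: max(9, 4, 3) = 9
Best route has worst link 9.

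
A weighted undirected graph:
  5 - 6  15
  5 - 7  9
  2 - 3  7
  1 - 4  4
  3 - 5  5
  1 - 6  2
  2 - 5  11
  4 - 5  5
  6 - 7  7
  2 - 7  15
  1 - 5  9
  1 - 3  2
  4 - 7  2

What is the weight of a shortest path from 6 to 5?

9

A few of the 6→5 routes:
6-1-4-5: 2 + 4 + 5 = 11
6-7-4-5: 7 + 2 + 5 = 14
6-1-5: 2 + 9 = 11
6-1-3-5: 2 + 2 + 5 = 9
Shortest: 9.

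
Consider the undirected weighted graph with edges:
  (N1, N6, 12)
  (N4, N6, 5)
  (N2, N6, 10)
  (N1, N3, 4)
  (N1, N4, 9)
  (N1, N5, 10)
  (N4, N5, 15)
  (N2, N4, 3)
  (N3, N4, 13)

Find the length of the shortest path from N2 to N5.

Some routes from N2 to N5:
N2→N4→N6→N1→N5: 3 + 5 + 12 + 10 = 30
N2→N6→N4→N5: 10 + 5 + 15 = 30
N2→N4→N5: 3 + 15 = 18
N2→N4→N1→N5: 3 + 9 + 10 = 22
N2→N4→N3→N1→N5: 3 + 13 + 4 + 10 = 30
The minimum is 18.

18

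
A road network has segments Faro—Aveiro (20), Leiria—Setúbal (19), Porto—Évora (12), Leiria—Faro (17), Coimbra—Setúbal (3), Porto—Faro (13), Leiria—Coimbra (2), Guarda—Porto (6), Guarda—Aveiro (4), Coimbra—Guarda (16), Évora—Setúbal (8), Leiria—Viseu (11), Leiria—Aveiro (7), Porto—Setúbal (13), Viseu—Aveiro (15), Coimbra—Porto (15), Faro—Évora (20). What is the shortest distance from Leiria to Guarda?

Checking several routes:
Leiria → Coimbra → Setúbal → Porto → Guarda: 2 + 3 + 13 + 6 = 24
Leiria → Viseu → Aveiro → Guarda: 11 + 15 + 4 = 30
Leiria → Coimbra → Porto → Guarda: 2 + 15 + 6 = 23
Leiria → Coimbra → Setúbal → Évora → Porto → Guarda: 2 + 3 + 8 + 12 + 6 = 31
Leiria → Aveiro → Guarda: 7 + 4 = 11
Leiria → Coimbra → Guarda: 2 + 16 = 18
Shortest: 11 mi.

11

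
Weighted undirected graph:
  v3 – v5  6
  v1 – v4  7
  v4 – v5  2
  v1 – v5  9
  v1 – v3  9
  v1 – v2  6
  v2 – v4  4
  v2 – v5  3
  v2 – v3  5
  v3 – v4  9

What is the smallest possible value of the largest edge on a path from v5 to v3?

5

Some routes from v5 to v3:
v5-v4-v2-v3: max(2, 4, 5) = 5
v5-v3: max(6) = 6
v5-v2-v1-v3: max(3, 6, 9) = 9
v5-v4-v1-v2-v3: max(2, 7, 6, 5) = 7
v5-v2-v3: max(3, 5) = 5
v5-v2-v1-v4-v3: max(3, 6, 7, 9) = 9
Smallest bottleneck: 5.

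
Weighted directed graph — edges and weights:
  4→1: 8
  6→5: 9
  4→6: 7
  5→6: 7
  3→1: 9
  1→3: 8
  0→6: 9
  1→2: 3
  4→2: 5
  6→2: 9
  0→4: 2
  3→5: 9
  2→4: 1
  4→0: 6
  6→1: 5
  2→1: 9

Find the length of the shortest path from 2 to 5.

17

Comparing a few candidate routes:
2-1-3-5: 9 + 8 + 9 = 26
2-4-0-6-5: 1 + 6 + 9 + 9 = 25
2-4-6-5: 1 + 7 + 9 = 17
2-4-1-3-5: 1 + 8 + 8 + 9 = 26
The minimum is 17.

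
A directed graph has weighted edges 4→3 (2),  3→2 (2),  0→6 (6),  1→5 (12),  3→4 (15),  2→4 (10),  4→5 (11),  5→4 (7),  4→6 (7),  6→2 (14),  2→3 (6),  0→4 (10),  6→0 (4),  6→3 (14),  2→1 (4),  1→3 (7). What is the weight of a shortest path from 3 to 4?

12

Routes from 3 to 4:
3-4: 15
3-2-4: 2 + 10 = 12
3-2-1-5-4: 2 + 4 + 12 + 7 = 25
Best route has total 12.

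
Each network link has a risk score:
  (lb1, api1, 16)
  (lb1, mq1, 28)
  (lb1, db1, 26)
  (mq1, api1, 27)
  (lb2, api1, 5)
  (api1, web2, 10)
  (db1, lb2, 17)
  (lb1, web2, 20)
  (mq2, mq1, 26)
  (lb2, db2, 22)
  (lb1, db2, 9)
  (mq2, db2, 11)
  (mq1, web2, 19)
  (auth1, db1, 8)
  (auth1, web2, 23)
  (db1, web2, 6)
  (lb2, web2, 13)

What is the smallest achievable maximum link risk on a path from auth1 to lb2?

10

Checking several routes:
auth1 → db1 → web2 → api1 → lb2: max(8, 6, 10, 5) = 10
auth1 → db1 → web2 → lb1 → api1 → lb2: max(8, 6, 20, 16, 5) = 20
auth1 → db1 → lb2: max(8, 17) = 17
auth1 → db1 → web2 → lb2: max(8, 6, 13) = 13
Best route has worst link 10.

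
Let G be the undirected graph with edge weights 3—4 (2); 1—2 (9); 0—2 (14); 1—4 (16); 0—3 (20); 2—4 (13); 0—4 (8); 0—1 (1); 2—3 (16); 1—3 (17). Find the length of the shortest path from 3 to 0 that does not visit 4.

18

Paths from 3 to 0 avoiding 4:
3 → 2 → 0: 16 + 14 = 30
3 → 0: 20
3 → 1 → 0: 17 + 1 = 18
3 → 2 → 1 → 0: 16 + 9 + 1 = 26
3 → 1 → 2 → 0: 17 + 9 + 14 = 40
The minimum is 18.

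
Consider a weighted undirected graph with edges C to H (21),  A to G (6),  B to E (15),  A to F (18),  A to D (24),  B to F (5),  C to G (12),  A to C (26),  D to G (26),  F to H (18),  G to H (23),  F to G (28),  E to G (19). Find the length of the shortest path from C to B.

41

Comparing a few candidate routes:
C→G→F→B: 12 + 28 + 5 = 45
C→G→A→F→B: 12 + 6 + 18 + 5 = 41
C→H→F→B: 21 + 18 + 5 = 44
C→G→H→F→B: 12 + 23 + 18 + 5 = 58
C→A→F→B: 26 + 18 + 5 = 49
C→G→E→B: 12 + 19 + 15 = 46
Best route has total 41.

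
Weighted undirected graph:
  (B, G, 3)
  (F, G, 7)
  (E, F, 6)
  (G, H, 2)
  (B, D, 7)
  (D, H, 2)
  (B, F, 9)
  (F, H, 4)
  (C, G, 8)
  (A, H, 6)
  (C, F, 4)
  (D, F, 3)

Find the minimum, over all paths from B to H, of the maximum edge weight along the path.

3

Checking several routes:
B-G-H: max(3, 2) = 3
B-D-H: max(7, 2) = 7
B-D-F-H: max(7, 3, 4) = 7
B-G-F-D-H: max(3, 7, 3, 2) = 7
B-D-F-G-H: max(7, 3, 7, 2) = 7
Best route has worst link 3.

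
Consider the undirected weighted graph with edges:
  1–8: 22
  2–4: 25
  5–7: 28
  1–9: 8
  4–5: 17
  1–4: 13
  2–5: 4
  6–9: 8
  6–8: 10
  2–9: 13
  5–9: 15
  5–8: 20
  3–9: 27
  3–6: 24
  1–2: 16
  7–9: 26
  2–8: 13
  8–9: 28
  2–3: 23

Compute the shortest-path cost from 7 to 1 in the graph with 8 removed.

34

Checking several routes:
7 -> 5 -> 9 -> 1: 28 + 15 + 8 = 51
7 -> 5 -> 2 -> 9 -> 1: 28 + 4 + 13 + 8 = 53
7 -> 5 -> 4 -> 1: 28 + 17 + 13 = 58
7 -> 9 -> 2 -> 1: 26 + 13 + 16 = 55
7 -> 9 -> 1: 26 + 8 = 34
7 -> 5 -> 2 -> 1: 28 + 4 + 16 = 48
The minimum is 34.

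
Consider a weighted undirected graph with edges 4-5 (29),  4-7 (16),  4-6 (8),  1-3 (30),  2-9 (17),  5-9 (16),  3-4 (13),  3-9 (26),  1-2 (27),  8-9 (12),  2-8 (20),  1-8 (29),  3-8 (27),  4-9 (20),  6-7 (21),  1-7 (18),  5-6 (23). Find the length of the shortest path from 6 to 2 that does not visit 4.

Checking several routes:
6→7→1→8→9→2: 21 + 18 + 29 + 12 + 17 = 97
6→7→1→8→2: 21 + 18 + 29 + 20 = 88
6→5→9→8→2: 23 + 16 + 12 + 20 = 71
6→5→9→8→1→2: 23 + 16 + 12 + 29 + 27 = 107
6→7→1→2: 21 + 18 + 27 = 66
6→5→9→2: 23 + 16 + 17 = 56
Best route has total 56.

56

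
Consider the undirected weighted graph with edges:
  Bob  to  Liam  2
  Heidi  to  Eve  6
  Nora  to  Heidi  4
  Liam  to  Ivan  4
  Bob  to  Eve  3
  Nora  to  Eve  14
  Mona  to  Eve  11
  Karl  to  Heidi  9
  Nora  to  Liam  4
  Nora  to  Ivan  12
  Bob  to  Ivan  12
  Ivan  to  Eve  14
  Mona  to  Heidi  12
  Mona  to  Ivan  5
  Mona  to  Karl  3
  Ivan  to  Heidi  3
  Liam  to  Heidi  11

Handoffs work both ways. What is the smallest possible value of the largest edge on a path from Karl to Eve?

Checking several routes:
Karl -> Mona -> Ivan -> Liam -> Bob -> Eve: max(3, 5, 4, 2, 3) = 5
Karl -> Mona -> Ivan -> Heidi -> Nora -> Liam -> Bob -> Eve: max(3, 5, 3, 4, 4, 2, 3) = 5
Karl -> Mona -> Ivan -> Heidi -> Eve: max(3, 5, 3, 6) = 6
Smallest bottleneck: 5.

5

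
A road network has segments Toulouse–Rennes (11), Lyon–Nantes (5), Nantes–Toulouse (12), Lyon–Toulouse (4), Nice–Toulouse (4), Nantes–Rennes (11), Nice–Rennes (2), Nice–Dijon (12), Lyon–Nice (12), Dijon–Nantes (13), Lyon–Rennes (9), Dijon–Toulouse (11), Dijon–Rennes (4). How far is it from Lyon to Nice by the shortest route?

A few of the Lyon→Nice routes:
Lyon-Rennes-Nice: 9 + 2 = 11
Lyon-Toulouse-Nice: 4 + 4 = 8
Lyon-Nice: 12
The minimum is 8.

8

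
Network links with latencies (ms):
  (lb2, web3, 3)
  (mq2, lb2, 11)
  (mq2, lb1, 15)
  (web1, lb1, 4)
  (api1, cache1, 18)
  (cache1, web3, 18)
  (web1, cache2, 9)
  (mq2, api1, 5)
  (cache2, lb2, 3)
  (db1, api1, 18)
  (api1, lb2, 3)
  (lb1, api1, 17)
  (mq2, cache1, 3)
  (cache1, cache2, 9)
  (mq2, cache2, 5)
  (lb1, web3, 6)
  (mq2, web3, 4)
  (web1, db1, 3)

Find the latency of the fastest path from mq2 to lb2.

A few of the mq2→lb2 routes:
mq2 → cache2 → lb2: 5 + 3 = 8
mq2 → web3 → lb2: 4 + 3 = 7
mq2 → lb2: 11
mq2 → api1 → lb2: 5 + 3 = 8
Best route has total 7 ms.

7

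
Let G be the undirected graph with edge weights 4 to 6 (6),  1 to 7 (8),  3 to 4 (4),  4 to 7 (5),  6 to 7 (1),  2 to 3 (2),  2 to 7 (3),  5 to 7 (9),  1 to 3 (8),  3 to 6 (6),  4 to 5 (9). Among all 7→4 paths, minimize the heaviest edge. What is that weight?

A few of the 7→4 routes:
7 - 6 - 3 - 4: max(1, 6, 4) = 6
7 - 2 - 3 - 4: max(3, 2, 4) = 4
7 - 4: max(5) = 5
7 - 2 - 3 - 6 - 4: max(3, 2, 6, 6) = 6
7 - 6 - 4: max(1, 6) = 6
7 - 1 - 3 - 4: max(8, 8, 4) = 8
Smallest bottleneck: 4.

4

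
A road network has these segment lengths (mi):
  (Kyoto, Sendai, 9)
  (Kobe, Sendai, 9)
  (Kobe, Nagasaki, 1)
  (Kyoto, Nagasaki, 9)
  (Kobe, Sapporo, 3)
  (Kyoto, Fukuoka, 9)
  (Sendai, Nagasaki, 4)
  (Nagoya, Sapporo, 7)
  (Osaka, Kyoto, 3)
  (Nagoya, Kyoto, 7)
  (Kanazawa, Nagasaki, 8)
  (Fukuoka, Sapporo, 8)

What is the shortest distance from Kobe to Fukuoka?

Some routes from Kobe to Fukuoka:
Kobe-Nagasaki-Sendai-Kyoto-Fukuoka: 1 + 4 + 9 + 9 = 23
Kobe-Sapporo-Nagoya-Kyoto-Fukuoka: 3 + 7 + 7 + 9 = 26
Kobe-Sapporo-Fukuoka: 3 + 8 = 11
Kobe-Nagasaki-Kyoto-Fukuoka: 1 + 9 + 9 = 19
Kobe-Sendai-Kyoto-Fukuoka: 9 + 9 + 9 = 27
The minimum is 11 mi.

11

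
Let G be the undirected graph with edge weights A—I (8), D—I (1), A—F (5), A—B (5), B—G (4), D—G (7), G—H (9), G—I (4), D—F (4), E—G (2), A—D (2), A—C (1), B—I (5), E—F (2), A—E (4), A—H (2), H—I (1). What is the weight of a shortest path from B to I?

5

Some routes from B to I:
B -> G -> D -> I: 4 + 7 + 1 = 12
B -> A -> H -> I: 5 + 2 + 1 = 8
B -> G -> I: 4 + 4 = 8
B -> A -> D -> I: 5 + 2 + 1 = 8
B -> I: 5
The minimum is 5.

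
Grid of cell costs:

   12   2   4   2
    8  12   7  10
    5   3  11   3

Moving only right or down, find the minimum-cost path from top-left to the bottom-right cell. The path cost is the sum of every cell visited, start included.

Take (0,0)→(0,1)→(0,2)→(0,3)→(1,3)→(2,3) for a total of 12 + 2 + 4 + 2 + 10 + 3 = 33.

33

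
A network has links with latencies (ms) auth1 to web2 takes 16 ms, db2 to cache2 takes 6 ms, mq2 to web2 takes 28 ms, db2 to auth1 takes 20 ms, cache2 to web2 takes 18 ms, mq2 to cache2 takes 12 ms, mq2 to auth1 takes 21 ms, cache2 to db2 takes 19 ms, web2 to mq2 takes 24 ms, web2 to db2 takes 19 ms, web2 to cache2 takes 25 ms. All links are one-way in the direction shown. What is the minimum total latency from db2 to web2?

24

Routes from db2 to web2:
db2 → cache2 → web2: 6 + 18 = 24
db2 → auth1 → web2: 20 + 16 = 36
Best route has total 24 ms.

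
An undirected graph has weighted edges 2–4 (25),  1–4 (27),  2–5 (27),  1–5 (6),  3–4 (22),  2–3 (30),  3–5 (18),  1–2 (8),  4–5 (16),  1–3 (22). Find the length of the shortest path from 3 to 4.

22

Checking several routes:
3 -> 5 -> 4: 18 + 16 = 34
3 -> 1 -> 5 -> 4: 22 + 6 + 16 = 44
3 -> 4: 22
Best route has total 22.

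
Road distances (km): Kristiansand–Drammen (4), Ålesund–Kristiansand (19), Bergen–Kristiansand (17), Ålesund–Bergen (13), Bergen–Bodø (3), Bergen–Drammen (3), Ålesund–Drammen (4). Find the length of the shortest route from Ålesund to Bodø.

Some routes from Ålesund to Bodø:
Ålesund→Kristiansand→Drammen→Bergen→Bodø: 19 + 4 + 3 + 3 = 29
Ålesund→Drammen→Kristiansand→Bergen→Bodø: 4 + 4 + 17 + 3 = 28
Ålesund→Drammen→Bergen→Bodø: 4 + 3 + 3 = 10
Ålesund→Bergen→Bodø: 13 + 3 = 16
Best route has total 10 km.

10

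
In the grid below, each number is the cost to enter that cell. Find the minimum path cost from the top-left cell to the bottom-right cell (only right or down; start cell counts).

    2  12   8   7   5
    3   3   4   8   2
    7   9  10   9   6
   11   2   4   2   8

33

One optimal route is [0,0] [1,0] [1,1] [2,1] [3,1] [3,2] [3,3] [3,4].
Its cost is 2 + 3 + 3 + 9 + 2 + 4 + 2 + 8 = 33.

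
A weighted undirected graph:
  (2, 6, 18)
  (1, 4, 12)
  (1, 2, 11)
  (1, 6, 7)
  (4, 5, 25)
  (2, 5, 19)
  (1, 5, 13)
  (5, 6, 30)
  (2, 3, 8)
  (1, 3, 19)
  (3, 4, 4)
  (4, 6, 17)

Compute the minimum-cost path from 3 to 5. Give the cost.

Checking several routes:
3 → 2 → 1 → 5: 8 + 11 + 13 = 32
3 → 4 → 6 → 1 → 5: 4 + 17 + 7 + 13 = 41
3 → 1 → 5: 19 + 13 = 32
3 → 4 → 1 → 5: 4 + 12 + 13 = 29
3 → 4 → 5: 4 + 25 = 29
3 → 2 → 5: 8 + 19 = 27
The minimum is 27.

27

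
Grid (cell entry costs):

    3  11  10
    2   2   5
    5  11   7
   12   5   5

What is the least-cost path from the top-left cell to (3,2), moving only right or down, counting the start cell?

Take r0c0→r1c0→r1c1→r1c2→r2c2→r3c2 for a total of 3 + 2 + 2 + 5 + 7 + 5 = 24.

24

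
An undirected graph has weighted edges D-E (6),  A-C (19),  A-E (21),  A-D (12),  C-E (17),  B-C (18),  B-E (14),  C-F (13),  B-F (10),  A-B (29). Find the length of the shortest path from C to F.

13

A few of the C→F routes:
C → E → B → F: 17 + 14 + 10 = 41
C → F: 13
C → B → F: 18 + 10 = 28
Shortest: 13.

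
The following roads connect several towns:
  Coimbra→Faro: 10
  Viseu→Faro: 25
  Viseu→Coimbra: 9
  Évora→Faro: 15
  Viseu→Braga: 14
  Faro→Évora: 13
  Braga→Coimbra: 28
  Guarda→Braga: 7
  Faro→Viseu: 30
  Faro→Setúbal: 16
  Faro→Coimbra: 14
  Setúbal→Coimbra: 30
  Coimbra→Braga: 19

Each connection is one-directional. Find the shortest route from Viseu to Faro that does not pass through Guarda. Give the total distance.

Routes from Viseu to Faro avoiding Guarda:
Viseu -> Faro: 25
Viseu -> Coimbra -> Faro: 9 + 10 = 19
Viseu -> Braga -> Coimbra -> Faro: 14 + 28 + 10 = 52
Shortest: 19.

19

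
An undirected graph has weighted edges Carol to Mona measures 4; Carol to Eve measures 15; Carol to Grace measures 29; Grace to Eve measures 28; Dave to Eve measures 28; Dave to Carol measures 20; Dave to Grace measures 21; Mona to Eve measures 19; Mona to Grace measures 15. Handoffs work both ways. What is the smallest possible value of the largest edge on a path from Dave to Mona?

Some routes from Dave to Mona:
Dave→Carol→Eve→Mona: max(20, 15, 19) = 20
Dave→Carol→Mona: max(20, 4) = 20
Dave→Carol→Eve→Grace→Mona: max(20, 15, 28, 15) = 28
Dave→Grace→Mona: max(21, 15) = 21
The minimum achievable maximum is 20.

20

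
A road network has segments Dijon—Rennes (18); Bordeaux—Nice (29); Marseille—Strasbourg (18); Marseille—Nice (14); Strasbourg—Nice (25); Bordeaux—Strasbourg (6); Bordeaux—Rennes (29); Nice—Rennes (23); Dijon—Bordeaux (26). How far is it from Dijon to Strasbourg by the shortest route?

Some routes from Dijon to Strasbourg:
Dijon-Bordeaux-Strasbourg: 26 + 6 = 32
Dijon-Rennes-Nice-Strasbourg: 18 + 23 + 25 = 66
Dijon-Rennes-Bordeaux-Strasbourg: 18 + 29 + 6 = 53
Dijon-Rennes-Nice-Marseille-Strasbourg: 18 + 23 + 14 + 18 = 73
The minimum is 32.

32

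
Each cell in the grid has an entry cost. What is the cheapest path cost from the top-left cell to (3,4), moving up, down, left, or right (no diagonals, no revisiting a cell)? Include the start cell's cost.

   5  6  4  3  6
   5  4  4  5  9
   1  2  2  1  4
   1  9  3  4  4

24

One optimal route is (0,0)→(1,0)→(2,0)→(2,1)→(2,2)→(2,3)→(2,4)→(3,4).
Its cost is 5 + 5 + 1 + 2 + 2 + 1 + 4 + 4 = 24.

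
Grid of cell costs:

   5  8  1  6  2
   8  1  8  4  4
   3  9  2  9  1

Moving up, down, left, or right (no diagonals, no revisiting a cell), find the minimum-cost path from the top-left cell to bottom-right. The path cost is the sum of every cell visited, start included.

27

Path [0,0]→[0,1]→[0,2]→[0,3]→[0,4]→[1,4]→[2,4]: 5 + 8 + 1 + 6 + 2 + 4 + 1 = 27.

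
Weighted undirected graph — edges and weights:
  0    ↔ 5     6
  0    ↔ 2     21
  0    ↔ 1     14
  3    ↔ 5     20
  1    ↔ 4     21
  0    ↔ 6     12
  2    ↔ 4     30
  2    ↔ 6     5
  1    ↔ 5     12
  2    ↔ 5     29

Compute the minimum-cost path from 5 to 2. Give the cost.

Checking several routes:
5→1→0→6→2: 12 + 14 + 12 + 5 = 43
5→0→2: 6 + 21 = 27
5→2: 29
5→0→6→2: 6 + 12 + 5 = 23
Best route has total 23.

23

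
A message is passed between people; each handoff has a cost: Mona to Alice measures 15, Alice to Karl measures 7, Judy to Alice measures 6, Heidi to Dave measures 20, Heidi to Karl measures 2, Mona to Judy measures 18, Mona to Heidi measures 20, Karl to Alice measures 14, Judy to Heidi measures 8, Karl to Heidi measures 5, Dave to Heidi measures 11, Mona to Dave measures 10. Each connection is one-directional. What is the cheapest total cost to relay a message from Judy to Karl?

10

Paths from Judy to Karl:
Judy-Alice-Karl: 6 + 7 = 13
Judy-Heidi-Karl: 8 + 2 = 10
Shortest: 10.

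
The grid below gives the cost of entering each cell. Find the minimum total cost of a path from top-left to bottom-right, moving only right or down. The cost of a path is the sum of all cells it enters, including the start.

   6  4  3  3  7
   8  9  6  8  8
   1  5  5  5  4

Path (0,0) (0,1) (0,2) (0,3) (1,3) (2,3) (2,4): 6 + 4 + 3 + 3 + 8 + 5 + 4 = 33.
For comparison, the top-then-right route costs 35.

33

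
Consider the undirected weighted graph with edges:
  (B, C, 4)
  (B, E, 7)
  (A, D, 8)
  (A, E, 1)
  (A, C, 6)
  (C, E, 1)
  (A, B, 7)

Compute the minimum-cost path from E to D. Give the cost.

Comparing a few candidate routes:
E→C→B→A→D: 1 + 4 + 7 + 8 = 20
E→A→D: 1 + 8 = 9
E→C→A→D: 1 + 6 + 8 = 15
Best route has total 9.

9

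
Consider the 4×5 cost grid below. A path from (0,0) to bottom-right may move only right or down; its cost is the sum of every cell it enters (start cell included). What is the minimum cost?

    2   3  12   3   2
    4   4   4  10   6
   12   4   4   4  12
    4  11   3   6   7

Path (0,0) (0,1) (1,1) (1,2) (2,2) (3,2) (3,3) (3,4): 2 + 3 + 4 + 4 + 4 + 3 + 6 + 7 = 33.

33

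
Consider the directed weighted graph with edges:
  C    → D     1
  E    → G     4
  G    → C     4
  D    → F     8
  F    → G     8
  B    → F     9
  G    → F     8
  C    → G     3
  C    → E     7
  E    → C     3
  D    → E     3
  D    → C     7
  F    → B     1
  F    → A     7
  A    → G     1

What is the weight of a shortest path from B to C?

Routes from B to C:
B -> F -> G -> C: 9 + 8 + 4 = 21
B -> F -> A -> G -> C: 9 + 7 + 1 + 4 = 21
The minimum is 21.

21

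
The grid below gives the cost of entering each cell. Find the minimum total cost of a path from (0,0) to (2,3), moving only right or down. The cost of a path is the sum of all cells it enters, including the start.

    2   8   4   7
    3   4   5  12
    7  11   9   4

Take (0,0) (1,0) (1,1) (1,2) (2,2) (2,3) for a total of 2 + 3 + 4 + 5 + 9 + 4 = 27.

27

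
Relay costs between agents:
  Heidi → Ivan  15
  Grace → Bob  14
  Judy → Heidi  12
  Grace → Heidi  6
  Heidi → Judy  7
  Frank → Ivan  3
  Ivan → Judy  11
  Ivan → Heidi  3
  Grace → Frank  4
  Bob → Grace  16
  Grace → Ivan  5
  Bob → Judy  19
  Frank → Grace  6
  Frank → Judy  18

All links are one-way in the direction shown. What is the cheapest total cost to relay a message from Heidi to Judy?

Routes from Heidi to Judy:
Heidi→Judy: 7
Heidi→Ivan→Judy: 15 + 11 = 26
The minimum is 7.

7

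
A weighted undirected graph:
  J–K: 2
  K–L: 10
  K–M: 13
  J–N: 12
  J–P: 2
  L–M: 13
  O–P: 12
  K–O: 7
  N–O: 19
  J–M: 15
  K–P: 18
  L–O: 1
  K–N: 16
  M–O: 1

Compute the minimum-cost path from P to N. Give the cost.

14

Checking several routes:
P-J-N: 2 + 12 = 14
P-J-K-O-N: 2 + 2 + 7 + 19 = 30
P-O-N: 12 + 19 = 31
P-J-K-N: 2 + 2 + 16 = 20
The minimum is 14.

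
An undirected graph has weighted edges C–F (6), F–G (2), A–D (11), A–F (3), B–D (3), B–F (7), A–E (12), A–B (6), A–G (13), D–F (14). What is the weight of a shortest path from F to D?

A few of the F→D routes:
F -> D: 14
F -> B -> A -> D: 7 + 6 + 11 = 24
F -> B -> D: 7 + 3 = 10
F -> A -> B -> D: 3 + 6 + 3 = 12
F -> A -> D: 3 + 11 = 14
Shortest: 10.

10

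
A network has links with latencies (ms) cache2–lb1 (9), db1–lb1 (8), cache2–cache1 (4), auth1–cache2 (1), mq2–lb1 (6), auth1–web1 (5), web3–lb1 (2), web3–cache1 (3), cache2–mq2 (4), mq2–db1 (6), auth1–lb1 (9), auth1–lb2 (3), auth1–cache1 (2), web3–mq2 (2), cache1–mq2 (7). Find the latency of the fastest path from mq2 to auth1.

5

Comparing a few candidate routes:
mq2 - web3 - cache1 - cache2 - auth1: 2 + 3 + 4 + 1 = 10
mq2 - cache2 - auth1: 4 + 1 = 5
mq2 - cache1 - cache2 - auth1: 7 + 4 + 1 = 12
mq2 - web3 - cache1 - auth1: 2 + 3 + 2 = 7
mq2 - cache2 - cache1 - auth1: 4 + 4 + 2 = 10
mq2 - cache1 - auth1: 7 + 2 = 9
The minimum is 5 ms.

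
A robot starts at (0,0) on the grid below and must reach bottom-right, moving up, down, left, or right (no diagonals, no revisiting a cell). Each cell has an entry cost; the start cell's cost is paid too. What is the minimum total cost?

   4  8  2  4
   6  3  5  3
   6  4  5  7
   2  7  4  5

Path r0c0 → r1c0 → r1c1 → r2c1 → r2c2 → r3c2 → r3c3: 4 + 6 + 3 + 4 + 5 + 4 + 5 = 31.

31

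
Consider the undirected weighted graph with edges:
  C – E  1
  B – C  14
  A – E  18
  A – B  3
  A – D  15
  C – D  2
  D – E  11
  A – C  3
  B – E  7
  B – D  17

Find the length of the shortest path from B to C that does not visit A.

8

Candidate routes:
B→C: 14
B→D→E→C: 17 + 11 + 1 = 29
B→E→D→C: 7 + 11 + 2 = 20
B→E→C: 7 + 1 = 8
B→D→C: 17 + 2 = 19
Best route has total 8.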